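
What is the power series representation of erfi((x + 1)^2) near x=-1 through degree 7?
2·(x + 1)^2/√(π) + 2·(x + 1)^6/(3·√(π))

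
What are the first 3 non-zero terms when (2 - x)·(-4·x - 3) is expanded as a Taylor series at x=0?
4·x^2 - 5·x - 6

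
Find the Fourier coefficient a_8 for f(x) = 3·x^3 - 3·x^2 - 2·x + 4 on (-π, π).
a_8 = (1/π) ∫_{-π}^{π} f(x)·cos(8x) dx.
Evaluate the integral (use parity and integration by parts as needed): a_8 = -3/16.

Final answer: -3/16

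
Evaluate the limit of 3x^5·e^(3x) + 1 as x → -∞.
The product is a 0·∞ indeterminate form at x → -∞.
Rewrite the product as 3x^5 / e^(-3x) (an ∞/∞ form) and apply L'Hôpital, or use the standard hierarchy e^(3|x|) ≫ |x^5| as x → -∞.
The indeterminate product → 0, so the limit = 1.

Final answer: 1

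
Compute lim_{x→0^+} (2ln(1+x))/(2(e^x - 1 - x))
Both numerator and denominator → 0 as x → 0^+; this is a 0/0 indeterminate form.
Expand each to leading order near x = 0: numerator ~ 2·x, denominator ~ x^2.
The limit of the ratio is ∞.

Final answer: ∞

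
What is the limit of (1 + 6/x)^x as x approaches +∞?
As x → +∞: this is the defining limit (1 + 6/x)^x → e^6.
Limit = e^(6).

Final answer: e^(6)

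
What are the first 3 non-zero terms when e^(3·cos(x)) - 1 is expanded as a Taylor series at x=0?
5·x^4·e^(3)/4 - 3·x^2·e^(3)/2 - 1 + e^(3)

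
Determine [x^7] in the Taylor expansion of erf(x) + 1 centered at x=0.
Expand to order 7: erf(x) + 1 = -x^7/(21·√(π)) + x^5/(5·√(π)) - 2·x^3/(3·√(π)) + 2·x/√(π) + 1 + O(x^8).
The coefficient of x^7 is -1/(21·√(π)).

Final answer: -1/(21·√(π))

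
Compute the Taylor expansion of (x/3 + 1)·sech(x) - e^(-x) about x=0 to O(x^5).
x^4/6 - x^2 + 4·x/3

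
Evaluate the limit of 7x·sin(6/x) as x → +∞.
As x → +∞: let u = 6/x → 0⁺; then 7·x·sin(6/x) = 7·6·sin(u)/u → 7·6·1 = 42.
Limit = 42.

Final answer: 42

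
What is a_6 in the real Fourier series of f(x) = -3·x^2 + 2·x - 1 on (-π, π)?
a_6 = (1/π) ∫_{-π}^{π} f(x)·cos(6x) dx.
Evaluate the integral (use parity and integration by parts as needed): a_6 = -1/3.

Final answer: -1/3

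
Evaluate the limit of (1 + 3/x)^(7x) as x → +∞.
As x → +∞: write (1 + 3/x)^(7x) = ((1 + 3/x)^x)^7 → (e^3)^7 = e^21.
Limit = e^(21).

Final answer: e^(21)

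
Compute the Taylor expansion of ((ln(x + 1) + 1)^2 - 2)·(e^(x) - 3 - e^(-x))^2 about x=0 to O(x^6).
-112·x^5/15 + 29·x^4/12 + 7·x^3 - 28·x^2 + 30·x - 9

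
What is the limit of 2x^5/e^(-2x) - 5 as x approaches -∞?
The quotient is an ∞/∞ indeterminate form as x → -∞.
Compare growth rates of the dominant terms (exponentials ≫ polynomials ≫ logarithms), or apply L'Hôpital's rule; the quotient → 0.
Adding the constant: 0 - 5 = -5. Limit = -5.

Final answer: -5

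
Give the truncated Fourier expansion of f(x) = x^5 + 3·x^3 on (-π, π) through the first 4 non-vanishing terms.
(-34·π^2 + 2·π^4 + 204)·sin(x) + (-π^4 - 3 + 2·π^2)·sin(2·x) + (-28/81 + 14·π^2/27 + 2·π^4/3)·sin(3·x) + (-π^4/2 - 7·π^2/8 + 21/64)·sin(4·x)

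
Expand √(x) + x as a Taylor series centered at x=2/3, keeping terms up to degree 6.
2/3 + √(6)/3 + (√(6)/4 + 1)·(x - 2/3) - 3·√(6)·(x - 2/3)^2/32 + 9·√(6)·(x - 2/3)^3/128 - 135·√(6)·(x - 2/3)^4/2048 + 567·√(6)·(x - 2/3)^5/8192 - 5103·√(6)·(x - 2/3)^6/65536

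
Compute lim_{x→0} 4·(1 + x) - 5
Direct substitution at x = 0 gives -1.

Final answer: -1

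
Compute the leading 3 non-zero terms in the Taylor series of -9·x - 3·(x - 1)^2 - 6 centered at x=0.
-3·x^2 - 3·x - 9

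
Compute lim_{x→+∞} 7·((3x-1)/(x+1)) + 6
Evaluate the dominant behaviour as x → +∞; each term tends to a finite value or vanishes.
Limit = 27.

Final answer: 27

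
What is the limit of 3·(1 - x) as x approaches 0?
Direct substitution at x = 0 gives 3.

Final answer: 3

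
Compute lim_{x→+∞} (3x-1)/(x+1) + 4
Evaluate the dominant behaviour as x → +∞; each term tends to a finite value or vanishes.
Limit = 7.

Final answer: 7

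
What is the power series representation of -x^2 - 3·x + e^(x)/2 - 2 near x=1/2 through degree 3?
-15/4 + e^(1/2)/2 + (-4 + e^(1/2)/2)·(x - 1/2) + (-1 + e^(1/2)/4)·(x - 1/2)^2 + e^(1/2)·(x - 1/2)^3/12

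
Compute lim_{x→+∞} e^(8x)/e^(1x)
This is an ∞/∞ indeterminate form as x → +∞.
Rewrite e^(8x)/e^(1x) = e^((8−1)x) = e^(7x); the exponent coefficient is 7 > 0 so e^(7x) → ∞.
Limit = ∞.

Final answer: ∞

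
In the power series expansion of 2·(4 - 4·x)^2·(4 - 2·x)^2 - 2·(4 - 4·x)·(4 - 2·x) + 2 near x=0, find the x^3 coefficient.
Expand to order 3: 2·(4 - 4·x)^2·(4 - 2·x)^2 - 2·(4 - 4·x)·(4 - 2·x) + 2 = -768·x^3 + 1648·x^2 - 1488·x + 482 + O(x^4).
The coefficient of x^3 is -768.

Final answer: -768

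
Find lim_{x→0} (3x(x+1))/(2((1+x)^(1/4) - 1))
Both numerator and denominator → 0 as x → 0; this is a 0/0 indeterminate form.
Expand each to leading order near x = 0: numerator ~ 3·x, denominator ~ x/2.
The limit of the ratio is 6.

Final answer: 6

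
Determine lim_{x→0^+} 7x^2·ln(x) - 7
The product is a 0·∞ indeterminate form at x → 0⁺.
Rewrite the product as 7·ln(x) / x^(-2) and apply L'Hôpital, or use the standard hierarchy x^(-2) ≫ |ln x| as x → 0⁺.
The indeterminate product → 0, so the limit = -7.

Final answer: -7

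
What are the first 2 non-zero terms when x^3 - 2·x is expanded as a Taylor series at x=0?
x^3 - 2·x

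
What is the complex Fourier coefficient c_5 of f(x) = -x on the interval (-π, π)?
Compute the real Fourier coefficients first: a_5 = 0, b_5 = -2/5.
Then c_5 = (a_5 − i·b_5)/2 = i/5.

Final answer: i/5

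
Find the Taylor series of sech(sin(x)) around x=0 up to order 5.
3·x^4/8 - x^2/2 + 1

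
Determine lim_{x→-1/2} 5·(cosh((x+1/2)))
Direct substitution at x = -1/2 gives 5.

Final answer: 5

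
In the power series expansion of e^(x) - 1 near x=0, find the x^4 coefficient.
Expand to order 4: e^(x) - 1 = x^4/24 + x^3/6 + x^2/2 + x + O(x^5).
The coefficient of x^4 is 1/24.

Final answer: 1/24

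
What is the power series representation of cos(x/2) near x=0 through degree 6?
-x^6/46080 + x^4/384 - x^2/8 + 1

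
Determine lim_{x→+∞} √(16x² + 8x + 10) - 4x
As x → +∞: multiply by the conjugate to get (8x+10)/(√(16x²+8x+10)+4x); the denominator ~ 8x, so the limit is 8/8 = 1.
Limit = 1.

Final answer: 1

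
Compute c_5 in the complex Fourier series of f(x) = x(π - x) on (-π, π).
Compute the real Fourier coefficients first: a_5 = 4/25, b_5 = 2·π/5.
Then c_5 = (a_5 − i·b_5)/2 = 2/25 - i·π/5.

Final answer: 2/25 - i·π/5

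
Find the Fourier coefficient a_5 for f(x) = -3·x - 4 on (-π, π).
a_5 = (1/π) ∫_{-π}^{π} f(x)·cos(5x) dx.
Evaluate the integral (use parity and integration by parts as needed): a_5 = 0.

Final answer: 0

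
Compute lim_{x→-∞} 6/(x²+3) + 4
Evaluate the dominant behaviour as x → -∞; each term tends to a finite value or vanishes.
Limit = 4.

Final answer: 4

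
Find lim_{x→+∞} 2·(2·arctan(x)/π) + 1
Evaluate the dominant behaviour as x → +∞; each term tends to a finite value or vanishes.
Limit = 3.

Final answer: 3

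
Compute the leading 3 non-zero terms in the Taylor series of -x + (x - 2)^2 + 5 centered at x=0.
x^2 - 5·x + 9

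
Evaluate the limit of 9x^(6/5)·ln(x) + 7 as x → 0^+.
The product is a 0·∞ indeterminate form at x → 0⁺.
Rewrite the product as 9·ln(x) / x^(-6/5) and apply L'Hôpital, or use the standard hierarchy x^(-6/5) ≫ |ln x| as x → 0⁺.
The indeterminate product → 0, so the limit = 7.

Final answer: 7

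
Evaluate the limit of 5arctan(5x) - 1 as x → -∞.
Evaluate the dominant behaviour as x → -∞; each term tends to a finite value or vanishes.
Limit = -5·π/2 - 1.

Final answer: -5·π/2 - 1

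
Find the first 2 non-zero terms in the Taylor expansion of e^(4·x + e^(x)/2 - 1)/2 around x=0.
9·x·e^(-1/2)/4 + e^(-1/2)/2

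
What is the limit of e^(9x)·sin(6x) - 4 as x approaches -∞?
Evaluate the dominant behaviour as x → -∞; each term tends to a finite value or vanishes.
Limit = -4.

Final answer: -4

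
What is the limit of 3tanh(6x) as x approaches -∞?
Evaluate the dominant behaviour as x → -∞; each term tends to a finite value or vanishes.
Limit = -3.

Final answer: -3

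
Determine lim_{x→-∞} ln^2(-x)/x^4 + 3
The quotient is an ∞/∞ indeterminate form as x → -∞.
Compare growth rates of the dominant terms (exponentials ≫ polynomials ≫ logarithms), or apply L'Hôpital's rule; the quotient → 0.
Adding the constant: 0 + 3 = 3. Limit = 3.

Final answer: 3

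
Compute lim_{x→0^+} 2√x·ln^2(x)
This is a 0·∞ indeterminate form at x → 0⁺.
Rewrite the product as 2·ln^2(x) / x^(-1/2) and apply L'Hôpital, or use the standard hierarchy x^(-1/2) ≫ |ln x|^2 as x → 0⁺.
The indeterminate product → 0, so the limit = 0.

Final answer: 0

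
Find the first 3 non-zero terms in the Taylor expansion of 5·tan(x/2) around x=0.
x^5/48 + 5·x^3/24 + 5·x/2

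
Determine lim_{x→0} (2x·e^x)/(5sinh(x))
Both numerator and denominator → 0 as x → 0; this is a 0/0 indeterminate form.
Expand each to leading order near x = 0: numerator ~ 2·x, denominator ~ 5·x.
The limit of the ratio is 2/5.

Final answer: 2/5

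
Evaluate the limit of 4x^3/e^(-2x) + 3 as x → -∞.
The quotient is an ∞/∞ indeterminate form as x → -∞.
Compare growth rates of the dominant terms (exponentials ≫ polynomials ≫ logarithms), or apply L'Hôpital's rule; the quotient → 0.
Adding the constant: 0 + 3 = 3. Limit = 3.

Final answer: 3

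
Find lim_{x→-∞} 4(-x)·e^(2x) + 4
The product is a 0·∞ indeterminate form at x → -∞.
Rewrite the product as 4(-x) / e^(-2x) (an ∞/∞ form) and apply L'Hôpital, or use the standard hierarchy e^(2|x|) ≫ |(-x)| as x → -∞.
The indeterminate product → 0, so the limit = 4.

Final answer: 4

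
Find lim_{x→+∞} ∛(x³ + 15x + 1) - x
This is an ∞ − ∞ indeterminate form.
Multiply by (A² + AB + B²)/(A² + AB + B²) where A = ∛(x³+15x + 1), B = x to use A³ − B³ = (A−B)(A²+AB+B²); the x³ terms cancel, leaving (15x + 1)/(A²+AB+B²) with denominator ~ 3x², so the limit is 0.
Limit = 0.

Final answer: 0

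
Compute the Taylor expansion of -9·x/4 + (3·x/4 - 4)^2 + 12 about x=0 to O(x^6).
9·x^2/16 - 33·x/4 + 28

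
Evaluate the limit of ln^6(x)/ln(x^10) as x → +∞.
This is an ∞/∞ indeterminate form as x → +∞.
Write ln(x^10) = 10·ln(x), reducing the quotient to ln^5(x)/10 → ∞.
Limit = ∞.

Final answer: ∞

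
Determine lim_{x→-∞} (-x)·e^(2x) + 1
The product is a 0·∞ indeterminate form at x → -∞.
Rewrite the product as (-x) / e^(-2x) (an ∞/∞ form) and apply L'Hôpital, or use the standard hierarchy e^(2|x|) ≫ |(-x)| as x → -∞.
The indeterminate product → 0, so the limit = 1.

Final answer: 1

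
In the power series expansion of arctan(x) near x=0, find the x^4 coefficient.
Expand to order 4: arctan(x) = -x^3/3 + x + O(x^5).
The coefficient of x^4 is 0.

Final answer: 0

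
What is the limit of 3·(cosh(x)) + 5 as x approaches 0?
Direct substitution at x = 0 gives 8.

Final answer: 8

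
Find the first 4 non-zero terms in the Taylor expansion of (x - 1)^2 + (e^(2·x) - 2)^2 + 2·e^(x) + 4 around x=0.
17·x^3/3 + 2·x^2 - 4·x + 8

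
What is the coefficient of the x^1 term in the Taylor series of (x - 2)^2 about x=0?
Expand to order 1: (x - 2)^2 = 4 - 4·x + O(x^2).
The coefficient of x^1 is -4.

Final answer: -4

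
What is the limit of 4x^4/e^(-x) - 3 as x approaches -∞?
The quotient is an ∞/∞ indeterminate form as x → -∞.
Compare growth rates of the dominant terms (exponentials ≫ polynomials ≫ logarithms), or apply L'Hôpital's rule; the quotient → 0.
Adding the constant: 0 - 3 = -3. Limit = -3.

Final answer: -3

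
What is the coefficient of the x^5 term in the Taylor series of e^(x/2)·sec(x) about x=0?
Expand to order 5: e^(x/2)·sec(x) = 147·x^5/1280 + 35·x^4/128 + 13·x^3/48 + 5·x^2/8 + x/2 + 1 + O(x^6).
The coefficient of x^5 is 147/1280.

Final answer: 147/1280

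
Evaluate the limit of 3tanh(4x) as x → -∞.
Evaluate the dominant behaviour as x → -∞; each term tends to a finite value or vanishes.
Limit = -3.

Final answer: -3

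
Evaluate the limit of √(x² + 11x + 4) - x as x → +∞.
This is an ∞ − ∞ indeterminate form.
Multiply and divide by the conjugate √(x²+11x + 4) + x; the x² terms cancel, leaving (11x + 4)/(√(x²+11x + 4)+x) → 11/2.
Limit = 11/2.

Final answer: 11/2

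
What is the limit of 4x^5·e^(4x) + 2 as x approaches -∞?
The product is a 0·∞ indeterminate form at x → -∞.
Rewrite the product as 4x^5 / e^(-4x) (an ∞/∞ form) and apply L'Hôpital, or use the standard hierarchy e^(4|x|) ≫ |x^5| as x → -∞.
The indeterminate product → 0, so the limit = 2.

Final answer: 2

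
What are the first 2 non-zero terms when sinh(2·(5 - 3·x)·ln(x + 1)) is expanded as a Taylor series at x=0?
-11·x^2 + 10·x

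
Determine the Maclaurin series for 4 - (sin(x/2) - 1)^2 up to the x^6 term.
-x^6/1440 + x^5/1920 + x^4/48 - x^3/24 - x^2/4 + x + 3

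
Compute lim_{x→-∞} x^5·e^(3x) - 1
The product is a 0·∞ indeterminate form at x → -∞.
Rewrite the product as x^5 / e^(-3x) (an ∞/∞ form) and apply L'Hôpital, or use the standard hierarchy e^(3|x|) ≫ |x^5| as x → -∞.
The indeterminate product → 0, so the limit = -1.

Final answer: -1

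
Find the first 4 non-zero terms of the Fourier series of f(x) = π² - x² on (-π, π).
4·cos(x) - cos(2·x) + 4·cos(3·x)/9 + 2·π^2/3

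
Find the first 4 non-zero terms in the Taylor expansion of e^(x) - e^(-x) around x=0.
x^7/2520 + x^5/60 + x^3/3 + 2·x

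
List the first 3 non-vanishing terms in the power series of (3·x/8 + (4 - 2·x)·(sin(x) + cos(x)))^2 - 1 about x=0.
-1687·x^2/64 + 19·x + 15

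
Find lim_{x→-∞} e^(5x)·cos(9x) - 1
Evaluate the dominant behaviour as x → -∞; each term tends to a finite value or vanishes.
Limit = -1.

Final answer: -1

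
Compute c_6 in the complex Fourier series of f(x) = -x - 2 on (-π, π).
Compute the real Fourier coefficients first: a_6 = 0, b_6 = 1/3.
Then c_6 = (a_6 − i·b_6)/2 = -i/6.

Final answer: -i/6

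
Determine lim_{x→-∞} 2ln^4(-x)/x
This is an ∞/∞ indeterminate form as x → -∞.
Compare growth rates of the dominant terms (exponentials ≫ polynomials ≫ logarithms), or apply L'Hôpital's rule; the quotient → 0.
Limit = 0.

Final answer: 0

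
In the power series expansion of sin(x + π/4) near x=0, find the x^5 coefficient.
Expand to order 5: sin(x + π/4) = √(2)·x^5/240 + √(2)·x^4/48 - √(2)·x^3/12 - √(2)·x^2/4 + √(2)·x/2 + √(2)/2 + O(x^6).
The coefficient of x^5 is √(2)/240.

Final answer: √(2)/240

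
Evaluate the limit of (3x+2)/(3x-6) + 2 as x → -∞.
Evaluate the dominant behaviour as x → -∞; each term tends to a finite value or vanishes.
Limit = 3.

Final answer: 3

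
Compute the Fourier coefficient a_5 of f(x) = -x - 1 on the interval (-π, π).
a_5 = (1/π) ∫_{-π}^{π} f(x)·cos(5x) dx.
Evaluate the integral (use parity and integration by parts as needed): a_5 = 0.

Final answer: 0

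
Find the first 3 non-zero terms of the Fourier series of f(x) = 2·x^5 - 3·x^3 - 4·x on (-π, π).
(-86·π^2 + 4·π^4 + 508)·sin(x) + (-2·π^4 - 31/2 + 13·π^2)·sin(2·x) + (-134·π^2/27 + 52/81 + 4·π^4/3)·sin(3·x)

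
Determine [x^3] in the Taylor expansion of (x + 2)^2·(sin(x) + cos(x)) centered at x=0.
Expand to order 3: (x + 2)^2·(sin(x) + cos(x)) = -5·x^3/3 + 3·x^2 + 8·x + 4 + O(x^4).
The coefficient of x^3 is -5/3.

Final answer: -5/3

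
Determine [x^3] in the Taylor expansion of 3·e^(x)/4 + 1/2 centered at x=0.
Expand to order 3: 3·e^(x)/4 + 1/2 = x^3/8 + 3·x^2/8 + 3·x/4 + 5/4 + O(x^4).
The coefficient of x^3 is 1/8.

Final answer: 1/8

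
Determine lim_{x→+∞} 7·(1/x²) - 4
Evaluate the dominant behaviour as x → +∞; each term tends to a finite value or vanishes.
Limit = -4.

Final answer: -4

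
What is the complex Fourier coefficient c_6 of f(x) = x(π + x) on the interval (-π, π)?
Compute the real Fourier coefficients first: a_6 = 1/9, b_6 = -π/3.
Then c_6 = (a_6 − i·b_6)/2 = 1/18 + i·π/6.

Final answer: 1/18 + i·π/6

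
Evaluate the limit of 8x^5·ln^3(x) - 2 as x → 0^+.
The product is a 0·∞ indeterminate form at x → 0⁺.
Rewrite the product as 8·ln^3(x) / x^(-5) and apply L'Hôpital, or use the standard hierarchy x^(-5) ≫ |ln x|^3 as x → 0⁺.
The indeterminate product → 0, so the limit = -2.

Final answer: -2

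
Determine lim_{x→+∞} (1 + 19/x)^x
As x → +∞: this is the defining limit (1 + 19/x)^x → e^19.
Limit = e^(19).

Final answer: e^(19)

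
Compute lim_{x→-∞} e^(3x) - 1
Evaluate the dominant behaviour as x → -∞; each term tends to a finite value or vanishes.
Limit = -1.

Final answer: -1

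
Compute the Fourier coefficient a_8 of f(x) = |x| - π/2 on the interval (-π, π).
a_8 = (1/π) ∫_{-π}^{π} f(x)·cos(8x) dx.
Evaluate the integral (use parity and integration by parts as needed): a_8 = 0.

Final answer: 0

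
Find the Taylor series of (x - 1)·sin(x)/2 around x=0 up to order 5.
-x^5/240 - x^4/12 + x^3/12 + x^2/2 - x/2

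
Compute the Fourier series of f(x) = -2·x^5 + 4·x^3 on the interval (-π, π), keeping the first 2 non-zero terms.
(-528 - 4·π^4 + 88·π^2)·sin(x) + (-14·π^2 + 21 + 2·π^4)·sin(2·x)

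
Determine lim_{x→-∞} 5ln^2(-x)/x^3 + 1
The quotient is an ∞/∞ indeterminate form as x → -∞.
Compare growth rates of the dominant terms (exponentials ≫ polynomials ≫ logarithms), or apply L'Hôpital's rule; the quotient → 0.
Adding the constant: 0 + 1 = 1. Limit = 1.

Final answer: 1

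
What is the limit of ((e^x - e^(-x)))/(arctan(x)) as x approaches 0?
Both numerator and denominator → 0 as x → 0; this is a 0/0 indeterminate form.
Expand each to leading order near x = 0: numerator ~ 2·x, denominator ~ x.
The limit of the ratio is 2.

Final answer: 2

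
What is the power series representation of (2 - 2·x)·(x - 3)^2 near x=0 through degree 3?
-2·x^3 + 14·x^2 - 30·x + 18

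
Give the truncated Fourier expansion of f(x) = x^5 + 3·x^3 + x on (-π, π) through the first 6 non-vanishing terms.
(-34·π^2 + 2·π^4 + 206)·sin(x) + (-π^4 - 4 + 2·π^2)·sin(2·x) + (26/81 + 14·π^2/27 + 2·π^4/3)·sin(3·x) + (-π^4/2 - 7·π^2/8 - 11/64)·sin(4·x) + (118/625 + 22·π^2/25 + 2·π^4/5)·sin(5·x) + (-π^4/3 - 22·π^2/27 - 16/81)·sin(6·x)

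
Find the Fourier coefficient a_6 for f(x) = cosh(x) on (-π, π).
a_6 = (1/π) ∫_{-π}^{π} f(x)·cos(6x) dx.
Evaluate the integral (use parity and integration by parts as needed): a_6 = 2·sinh(π)/(37·π).

Final answer: 2·sinh(π)/(37·π)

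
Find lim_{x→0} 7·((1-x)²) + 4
Direct substitution at x = 0 gives 11.

Final answer: 11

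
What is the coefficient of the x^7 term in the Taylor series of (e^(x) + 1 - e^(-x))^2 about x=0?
Expand to order 7: (e^(x) + 1 - e^(-x))^2 = x^7/1260 + 8·x^6/45 + x^5/30 + 4·x^4/3 + 2·x^3/3 + 4·x^2 + 4·x + 1 + O(x^8).
The coefficient of x^7 is 1/1260.

Final answer: 1/1260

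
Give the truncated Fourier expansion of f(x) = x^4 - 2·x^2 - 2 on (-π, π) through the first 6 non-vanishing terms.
(56 - 8·π^2)·cos(x) + (-5 + 2·π^2)·cos(2·x) + (40/27 - 8·π^2/9)·cos(3·x) + (-11/16 + π^2/2)·cos(4·x) + (248/625 - 8·π^2/25)·cos(5·x) - 2·π^2/3 - 2 + π^4/5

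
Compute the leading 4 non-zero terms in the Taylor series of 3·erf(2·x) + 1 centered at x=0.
96·x^5/(5·√(π)) - 16·x^3/√(π) + 12·x/√(π) + 1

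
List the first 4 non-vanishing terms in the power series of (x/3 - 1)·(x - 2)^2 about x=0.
x^3/3 - 7·x^2/3 + 16·x/3 - 4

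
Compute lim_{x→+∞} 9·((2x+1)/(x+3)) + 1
Evaluate the dominant behaviour as x → +∞; each term tends to a finite value or vanishes.
Limit = 19.

Final answer: 19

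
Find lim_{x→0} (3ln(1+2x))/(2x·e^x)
Both numerator and denominator → 0 as x → 0; this is a 0/0 indeterminate form.
Expand each to leading order near x = 0: numerator ~ 6·x, denominator ~ 2·x.
The limit of the ratio is 3.

Final answer: 3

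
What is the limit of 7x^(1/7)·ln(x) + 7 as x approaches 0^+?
The product is a 0·∞ indeterminate form at x → 0⁺.
Rewrite the product as 7·ln(x) / x^(-1/7) and apply L'Hôpital, or use the standard hierarchy x^(-1/7) ≫ |ln x| as x → 0⁺.
The indeterminate product → 0, so the limit = 7.

Final answer: 7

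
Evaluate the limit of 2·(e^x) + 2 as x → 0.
Direct substitution at x = 0 gives 4.

Final answer: 4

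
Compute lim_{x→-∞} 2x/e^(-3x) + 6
The quotient is an ∞/∞ indeterminate form as x → -∞.
Compare growth rates of the dominant terms (exponentials ≫ polynomials ≫ logarithms), or apply L'Hôpital's rule; the quotient → 0.
Adding the constant: 0 + 6 = 6. Limit = 6.

Final answer: 6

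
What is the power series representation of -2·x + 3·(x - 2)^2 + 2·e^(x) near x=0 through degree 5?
x^5/60 + x^4/12 + x^3/3 + 4·x^2 - 12·x + 14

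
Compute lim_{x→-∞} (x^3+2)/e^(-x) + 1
The quotient is an ∞/∞ indeterminate form as x → -∞.
Compare growth rates of the dominant terms (exponentials ≫ polynomials ≫ logarithms), or apply L'Hôpital's rule; the quotient → 0.
Adding the constant: 0 + 1 = 1. Limit = 1.

Final answer: 1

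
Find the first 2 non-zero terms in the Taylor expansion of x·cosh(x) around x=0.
x^3/2 + x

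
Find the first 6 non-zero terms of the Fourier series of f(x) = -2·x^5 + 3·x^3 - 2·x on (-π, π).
(-520 - 4·π^4 + 86·π^2)·sin(x) + (-13·π^2 + 43/2 + 2·π^4)·sin(2·x) + (-4·π^4/3 - 376/81 + 134·π^2/27)·sin(3·x) + (-11·π^2/4 + 65/32 + π^4)·sin(4·x) + (-4·π^4/5 - 776/625 + 46·π^2/25)·sin(5·x) + (-37·π^2/27 + 145/162 + 2·π^4/3)·sin(6·x)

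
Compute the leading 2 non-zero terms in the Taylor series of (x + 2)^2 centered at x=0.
4·x + 4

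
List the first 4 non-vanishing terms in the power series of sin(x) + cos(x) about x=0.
-x^3/6 - x^2/2 + x + 1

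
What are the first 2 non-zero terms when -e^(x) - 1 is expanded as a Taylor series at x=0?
-x - 2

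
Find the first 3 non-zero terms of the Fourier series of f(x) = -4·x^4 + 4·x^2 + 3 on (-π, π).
(-208 + 32·π^2)·cos(x) + (16 - 8·π^2)·cos(2·x) - 4·π^4/5 + 3 + 4·π^2/3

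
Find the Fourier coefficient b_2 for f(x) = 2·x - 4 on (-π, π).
b_2 = (1/π) ∫_{-π}^{π} f(x)·sin(2x) dx.
Evaluate the integral (use parity and integration by parts as needed): b_2 = -2.

Final answer: -2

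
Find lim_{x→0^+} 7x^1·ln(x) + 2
The product is a 0·∞ indeterminate form at x → 0⁺.
Rewrite the product as 7·ln(x) / x^(-1) and apply L'Hôpital, or use the standard hierarchy x^(-1) ≫ |ln x| as x → 0⁺.
The indeterminate product → 0, so the limit = 2.

Final answer: 2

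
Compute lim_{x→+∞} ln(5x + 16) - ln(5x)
This is an ∞ − ∞ indeterminate form.
Combine the logarithms: ln(5x+16) − ln(5x) = ln((5x+16)/(5x)) = ln(1 + 16/(5x)) → ln(1) = 0.
Limit = 0.

Final answer: 0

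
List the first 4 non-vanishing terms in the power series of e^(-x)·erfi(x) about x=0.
-x^4/√(π) + 5·x^3/(3·√(π)) - 2·x^2/√(π) + 2·x/√(π)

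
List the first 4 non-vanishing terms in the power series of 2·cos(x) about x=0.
-x^6/360 + x^4/12 - x^2 + 2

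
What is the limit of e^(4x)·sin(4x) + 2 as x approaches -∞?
Evaluate the dominant behaviour as x → -∞; each term tends to a finite value or vanishes.
Limit = 2.

Final answer: 2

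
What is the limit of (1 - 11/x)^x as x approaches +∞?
As x → +∞: this is the defining limit (1 - 11/x)^x → e^(-11).
Limit = e^(-11).

Final answer: e^(-11)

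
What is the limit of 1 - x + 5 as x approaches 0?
Direct substitution at x = 0 gives 6.

Final answer: 6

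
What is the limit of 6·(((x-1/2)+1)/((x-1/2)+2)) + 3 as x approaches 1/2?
Direct substitution at x = 1/2 gives 6.

Final answer: 6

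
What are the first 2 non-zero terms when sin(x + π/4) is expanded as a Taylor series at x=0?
√(2)·x/2 + √(2)/2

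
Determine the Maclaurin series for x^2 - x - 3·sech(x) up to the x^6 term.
61·x^6/240 - 5·x^4/8 + 5·x^2/2 - x - 3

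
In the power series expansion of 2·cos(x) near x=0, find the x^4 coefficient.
Expand to order 4: 2·cos(x) = x^4/12 - x^2 + 2 + O(x^5).
The coefficient of x^4 is 1/12.

Final answer: 1/12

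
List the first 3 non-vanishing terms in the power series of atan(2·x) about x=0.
32·x^5/5 - 8·x^3/3 + 2·x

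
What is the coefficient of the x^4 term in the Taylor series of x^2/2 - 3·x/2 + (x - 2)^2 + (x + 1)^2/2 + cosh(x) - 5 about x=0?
Expand to order 4: x^2/2 - 3·x/2 + (x - 2)^2 + (x + 1)^2/2 + cosh(x) - 5 = x^4/24 + 5·x^2/2 - 9·x/2 + 1/2 + O(x^5).
The coefficient of x^4 is 1/24.

Final answer: 1/24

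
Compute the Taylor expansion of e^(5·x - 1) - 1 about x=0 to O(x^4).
125·x^3·e^(-1)/6 + 25·x^2·e^(-1)/2 + 5·x·e^(-1) - 1 + e^(-1)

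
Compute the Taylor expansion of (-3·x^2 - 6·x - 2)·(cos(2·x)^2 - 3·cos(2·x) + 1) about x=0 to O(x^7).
-218·x^6/45 - 20·x^5 - 38·x^4/3 - 12·x^3 - x^2 + 6·x + 2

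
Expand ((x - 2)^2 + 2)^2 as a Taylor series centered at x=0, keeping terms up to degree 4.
x^4 - 8·x^3 + 28·x^2 - 48·x + 36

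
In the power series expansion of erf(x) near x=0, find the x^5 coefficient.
Expand to order 5: erf(x) = x^5/(5·√(π)) - 2·x^3/(3·√(π)) + 2·x/√(π) + O(x^6).
The coefficient of x^5 is 1/(5·√(π)).

Final answer: 1/(5·√(π))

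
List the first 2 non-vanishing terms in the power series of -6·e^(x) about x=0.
-6·x - 6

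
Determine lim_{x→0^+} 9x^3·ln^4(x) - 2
The product is a 0·∞ indeterminate form at x → 0⁺.
Rewrite the product as 9·ln^4(x) / x^(-3) and apply L'Hôpital, or use the standard hierarchy x^(-3) ≫ |ln x|^4 as x → 0⁺.
The indeterminate product → 0, so the limit = -2.

Final answer: -2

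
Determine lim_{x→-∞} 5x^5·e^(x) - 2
The product is a 0·∞ indeterminate form at x → -∞.
Rewrite the product as 5x^5 / e^(-x) (an ∞/∞ form) and apply L'Hôpital, or use the standard hierarchy e^(|x|) ≫ |x^5| as x → -∞.
The indeterminate product → 0, so the limit = -2.

Final answer: -2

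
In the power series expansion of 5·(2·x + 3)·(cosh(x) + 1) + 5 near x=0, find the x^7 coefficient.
Expand to order 7: 5·(2·x + 3)·(cosh(x) + 1) + 5 = x^7/72 + x^6/48 + 5·x^5/12 + 5·x^4/8 + 5·x^3 + 15·x^2/2 + 20·x + 35 + O(x^8).
The coefficient of x^7 is 1/72.

Final answer: 1/72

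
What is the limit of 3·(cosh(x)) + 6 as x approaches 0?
Direct substitution at x = 0 gives 9.

Final answer: 9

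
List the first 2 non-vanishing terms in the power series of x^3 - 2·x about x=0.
x^3 - 2·x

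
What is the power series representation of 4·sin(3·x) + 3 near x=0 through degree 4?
-18·x^3 + 12·x + 3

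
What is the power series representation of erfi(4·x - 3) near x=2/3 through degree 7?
-erfi(1/3) + 8·e^(1/9)·(x - 2/3)/√(π) - 32·e^(1/9)·(x - 2/3)^2/(3·√(π)) + 1408·e^(1/9)·(x - 2/3)^3/(27·√(π)) - 7424·e^(1/9)·(x - 2/3)^4/(81·√(π)) + 72704·e^(1/9)·(x - 2/3)^5/(243·√(π)) - 5730304·e^(1/9)·(x - 2/3)^6/(10935·√(π)) + 307576832·e^(1/9)·(x - 2/3)^7/(229635·√(π))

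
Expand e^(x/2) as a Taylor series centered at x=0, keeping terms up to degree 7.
x^7/645120 + x^6/46080 + x^5/3840 + x^4/384 + x^3/48 + x^2/8 + x/2 + 1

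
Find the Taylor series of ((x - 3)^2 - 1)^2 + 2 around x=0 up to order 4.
x^4 - 12·x^3 + 52·x^2 - 96·x + 66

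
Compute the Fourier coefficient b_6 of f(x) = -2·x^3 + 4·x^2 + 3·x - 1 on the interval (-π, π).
b_6 = (1/π) ∫_{-π}^{π} f(x)·sin(6x) dx.
Evaluate the integral (use parity and integration by parts as needed): b_6 = -10/9 + 2·π^2/3.

Final answer: -10/9 + 2·π^2/3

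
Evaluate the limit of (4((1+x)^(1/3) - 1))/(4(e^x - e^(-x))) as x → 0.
Both numerator and denominator → 0 as x → 0; this is a 0/0 indeterminate form.
Expand each to leading order near x = 0: numerator ~ 4·x/3, denominator ~ 8·x.
The limit of the ratio is 1/6.

Final answer: 1/6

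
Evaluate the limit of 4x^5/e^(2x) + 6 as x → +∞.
The quotient is an ∞/∞ indeterminate form as x → +∞.
The exponential denominator e^(2x) dominates the polynomial numerator (e^x ≫ x^5 as x → ∞), so the quotient → 0.
Adding the constant: 0 + 6 = 6. Limit = 6.

Final answer: 6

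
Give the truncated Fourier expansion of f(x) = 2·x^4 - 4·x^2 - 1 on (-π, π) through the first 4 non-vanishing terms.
(112 - 16·π^2)·cos(x) + (-10 + 4·π^2)·cos(2·x) + (80/27 - 16·π^2/9)·cos(3·x) - 4·π^2/3 - 1 + 2·π^4/5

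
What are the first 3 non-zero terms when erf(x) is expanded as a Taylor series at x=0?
x^5/(5·√(π)) - 2·x^3/(3·√(π)) + 2·x/√(π)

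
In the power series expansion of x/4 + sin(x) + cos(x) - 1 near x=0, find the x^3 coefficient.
Expand to order 3: x/4 + sin(x) + cos(x) - 1 = -x^3/6 - x^2/2 + 5·x/4 + O(x^4).
The coefficient of x^3 is -1/6.

Final answer: -1/6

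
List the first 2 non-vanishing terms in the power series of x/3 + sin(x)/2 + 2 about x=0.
5·x/6 + 2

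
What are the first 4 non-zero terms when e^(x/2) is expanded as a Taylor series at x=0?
x^3/48 + x^2/8 + x/2 + 1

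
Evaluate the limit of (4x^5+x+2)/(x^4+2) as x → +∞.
This is an ∞/∞ indeterminate form as x → +∞.
Divide numerator and denominator by x^5 and let the lower-order terms vanish; the numerator's degree 5 exceeds the denominator's degree 4, so the quotient diverges.
Limit = ∞.

Final answer: ∞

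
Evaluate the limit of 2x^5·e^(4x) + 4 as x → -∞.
The product is a 0·∞ indeterminate form at x → -∞.
Rewrite the product as 2x^5 / e^(-4x) (an ∞/∞ form) and apply L'Hôpital, or use the standard hierarchy e^(4|x|) ≫ |x^5| as x → -∞.
The indeterminate product → 0, so the limit = 4.

Final answer: 4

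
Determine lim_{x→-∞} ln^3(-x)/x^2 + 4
The quotient is an ∞/∞ indeterminate form as x → -∞.
Compare growth rates of the dominant terms (exponentials ≫ polynomials ≫ logarithms), or apply L'Hôpital's rule; the quotient → 0.
Adding the constant: 0 + 4 = 4. Limit = 4.

Final answer: 4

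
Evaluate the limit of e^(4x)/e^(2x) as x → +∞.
This is an ∞/∞ indeterminate form as x → +∞.
Rewrite e^(4x)/e^(2x) = e^((4−2)x) = e^(2x); the exponent coefficient is 2 > 0 so e^(2x) → ∞.
Limit = ∞.

Final answer: ∞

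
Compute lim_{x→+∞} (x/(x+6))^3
As x → +∞: x/(x+6) = 1/(1 + 6/x) → 1, and the 3rd power of a limit-1 base also → 1.
Limit = 1.

Final answer: 1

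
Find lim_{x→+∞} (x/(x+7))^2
As x → +∞: x/(x+7) = 1/(1 + 7/x) → 1, and the 2nd power of a limit-1 base also → 1.
Limit = 1.

Final answer: 1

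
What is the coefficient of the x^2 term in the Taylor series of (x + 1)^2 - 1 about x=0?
Expand to order 2: (x + 1)^2 - 1 = x^2 + 2·x + O(x^3).
The coefficient of x^2 is 1.

Final answer: 1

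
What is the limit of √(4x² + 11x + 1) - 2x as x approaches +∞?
As x → +∞: multiply by the conjugate to get (11x+1)/(√(4x²+11x+1)+2x); the denominator ~ 4x, so the limit is 11/4.
Limit = 11/4.

Final answer: 11/4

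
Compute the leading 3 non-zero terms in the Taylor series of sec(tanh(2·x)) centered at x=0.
-2·x^4 + 2·x^2 + 1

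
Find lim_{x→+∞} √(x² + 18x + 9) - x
This is an ∞ − ∞ indeterminate form.
Multiply and divide by the conjugate √(x²+18x + 9) + x; the x² terms cancel, leaving (18x + 9)/(√(x²+18x + 9)+x) → 18/2 = 9.
Limit = 9.

Final answer: 9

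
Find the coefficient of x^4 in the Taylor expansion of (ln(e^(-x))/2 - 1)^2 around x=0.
Expand to order 4: (ln(e^(-x))/2 - 1)^2 = x^2/4 + x + 1 + O(x^5).
The coefficient of x^4 is 0.

Final answer: 0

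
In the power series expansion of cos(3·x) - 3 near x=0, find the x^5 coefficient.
Expand to order 5: cos(3·x) - 3 = 27·x^4/8 - 9·x^2/2 - 2 + O(x^6).
The coefficient of x^5 is 0.

Final answer: 0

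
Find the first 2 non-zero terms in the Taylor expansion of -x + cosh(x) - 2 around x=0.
-x - 1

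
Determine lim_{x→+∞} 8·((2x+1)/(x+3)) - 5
Evaluate the dominant behaviour as x → +∞; each term tends to a finite value or vanishes.
Limit = 11.

Final answer: 11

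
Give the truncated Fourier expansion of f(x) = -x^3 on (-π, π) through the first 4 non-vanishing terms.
(12 - 2·π^2)·sin(x) + (-3/2 + π^2)·sin(2·x) + (4/9 - 2·π^2/3)·sin(3·x) + (-3/16 + π^2/2)·sin(4·x)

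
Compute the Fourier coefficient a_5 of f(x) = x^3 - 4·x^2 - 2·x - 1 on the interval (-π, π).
a_5 = (1/π) ∫_{-π}^{π} f(x)·cos(5x) dx.
Evaluate the integral (use parity and integration by parts as needed): a_5 = 16/25.

Final answer: 16/25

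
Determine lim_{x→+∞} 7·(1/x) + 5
Evaluate the dominant behaviour as x → +∞; each term tends to a finite value or vanishes.
Limit = 5.

Final answer: 5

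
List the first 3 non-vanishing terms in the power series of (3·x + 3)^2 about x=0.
9·x^2 + 18·x + 9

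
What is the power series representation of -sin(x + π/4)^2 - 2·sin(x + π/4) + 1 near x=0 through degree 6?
√(2)·x^6/720 + x^5·(-2/15 - √(2)/120) - √(2)·x^4/24 + x^3·(√(2)/6 + 2/3) + √(2)·x^2/2 + x·(-√(2) - 1) - √(2) + 1/2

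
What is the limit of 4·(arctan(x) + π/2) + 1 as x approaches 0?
Direct substitution at x = 0 gives 1 + 2·π.

Final answer: 1 + 2·π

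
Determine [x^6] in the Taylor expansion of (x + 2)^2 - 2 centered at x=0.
Expand to order 6: (x + 2)^2 - 2 = x^2 + 4·x + 2 + O(x^7).
The coefficient of x^6 is 0.

Final answer: 0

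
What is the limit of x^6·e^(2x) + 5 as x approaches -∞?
The product is a 0·∞ indeterminate form at x → -∞.
Rewrite the product as x^6 / e^(-2x) (an ∞/∞ form) and apply L'Hôpital, or use the standard hierarchy e^(2|x|) ≫ |x^6| as x → -∞.
The indeterminate product → 0, so the limit = 5.

Final answer: 5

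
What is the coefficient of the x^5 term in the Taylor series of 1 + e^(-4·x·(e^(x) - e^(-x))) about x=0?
Expand to order 5: 1 + e^(-4·x·(e^(x) - e^(-x))) = 92·x^4/3 - 8·x^2 + 2 + O(x^6).
The coefficient of x^5 is 0.

Final answer: 0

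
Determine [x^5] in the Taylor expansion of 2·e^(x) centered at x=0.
Expand to order 5: 2·e^(x) = x^5/60 + x^4/12 + x^3/3 + x^2 + 2·x + 2 + O(x^6).
The coefficient of x^5 is 1/60.

Final answer: 1/60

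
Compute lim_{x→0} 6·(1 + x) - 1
Direct substitution at x = 0 gives 5.

Final answer: 5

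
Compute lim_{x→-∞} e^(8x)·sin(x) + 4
Evaluate the dominant behaviour as x → -∞; each term tends to a finite value or vanishes.
Limit = 4.

Final answer: 4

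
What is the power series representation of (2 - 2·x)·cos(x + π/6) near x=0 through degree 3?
x^3·(1/6 + √(3)/2) + x^2·(1 - √(3)/2) + x·(-√(3) - 1) + √(3)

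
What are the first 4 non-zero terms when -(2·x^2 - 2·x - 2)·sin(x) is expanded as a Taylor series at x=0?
-x^4/3 - 7·x^3/3 + 2·x^2 + 2·x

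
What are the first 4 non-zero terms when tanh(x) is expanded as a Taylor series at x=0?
-17·x^7/315 + 2·x^5/15 - x^3/3 + x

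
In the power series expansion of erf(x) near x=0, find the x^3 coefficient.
Expand to order 3: erf(x) = -2·x^3/(3·√(π)) + 2·x/√(π) + O(x^4).
The coefficient of x^3 is -2/(3·√(π)).

Final answer: -2/(3·√(π))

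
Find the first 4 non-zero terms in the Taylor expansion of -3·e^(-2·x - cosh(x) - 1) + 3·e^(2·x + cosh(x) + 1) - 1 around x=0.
x^3·(e^(-2) + 7·e^(2)) + x^2·(-9·e^(-2)/2 + 15·e^(2)/2) + x·(6·e^(-2) + 6·e^(2)) - 1 - 3·e^(-2) + 3·e^(2)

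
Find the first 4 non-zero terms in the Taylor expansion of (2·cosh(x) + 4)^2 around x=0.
x^6/5 + 2·x^4 + 12·x^2 + 36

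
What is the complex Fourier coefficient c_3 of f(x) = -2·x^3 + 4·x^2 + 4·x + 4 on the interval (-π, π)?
Compute the real Fourier coefficients first: a_3 = -16/9, b_3 = 32/9 - 4·π^2/3.
Then c_3 = (a_3 − i·b_3)/2 = -8/9 - 16·i/9 + 2·i·π^2/3.

Final answer: -8/9 - 16·i/9 + 2·i·π^2/3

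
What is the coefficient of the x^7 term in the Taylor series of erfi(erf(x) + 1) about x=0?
Expand to order 7: erfi(erf(x) + 1) = x^7·(-608·e/(9·π^3) - 2·e/(21·π) + 22144·e/(315·π^4) + 152·e/(15·π^2)) + x^6·(-320·e/(9·π^(5/2)) + 112·e/(45·π^(3/2)) + 832·e/(15·π^(7/2))) + x^5·(-16·e/π^2 + 2·e/(5·π) + 608·e/(15·π^3)) + x^4·(-16·e/(3·π^(3/2)) + 80·e/(3·π^(5/2))) + x^3·(-4·e/(3·π) + 16·e/π^2) + 8·e·x^2/π^(3/2) + 4·e·x/π + erfi(1) + O(x^8).
The coefficient of x^7 is -608·e/(9·π^3) - 2·e/(21·π) + 22144·e/(315·π^4) + 152·e/(15·π^2).

Final answer: -608·e/(9·π^3) - 2·e/(21·π) + 22144·e/(315·π^4) + 152·e/(15·π^2)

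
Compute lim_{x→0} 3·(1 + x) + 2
Direct substitution at x = 0 gives 5.

Final answer: 5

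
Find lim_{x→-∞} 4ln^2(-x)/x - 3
The quotient is an ∞/∞ indeterminate form as x → -∞.
Compare growth rates of the dominant terms (exponentials ≫ polynomials ≫ logarithms), or apply L'Hôpital's rule; the quotient → 0.
Adding the constant: 0 - 3 = -3. Limit = -3.

Final answer: -3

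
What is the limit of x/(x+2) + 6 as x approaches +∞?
Evaluate the dominant behaviour as x → +∞; each term tends to a finite value or vanishes.
Limit = 7.

Final answer: 7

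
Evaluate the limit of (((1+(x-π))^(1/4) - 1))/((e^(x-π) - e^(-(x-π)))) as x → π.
Both numerator and denominator → 0 as x → π; this is a 0/0 indeterminate form.
Expand each to leading order near x = π: numerator ~ (x - π)/4, denominator ~ 2·(x - π).
The limit of the ratio is 1/8.

Final answer: 1/8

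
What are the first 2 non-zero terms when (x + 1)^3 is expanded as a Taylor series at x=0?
3·x + 1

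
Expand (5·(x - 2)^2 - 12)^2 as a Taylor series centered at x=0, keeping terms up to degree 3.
-200·x^3 + 480·x^2 - 320·x + 64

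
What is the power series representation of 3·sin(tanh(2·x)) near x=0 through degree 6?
148·x^5/5 - 12·x^3 + 6·x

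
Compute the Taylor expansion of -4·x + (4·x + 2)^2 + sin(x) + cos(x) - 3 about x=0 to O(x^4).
-x^3/6 + 31·x^2/2 + 13·x + 2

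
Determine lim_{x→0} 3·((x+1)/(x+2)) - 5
Direct substitution at x = 0 gives -7/2.

Final answer: -7/2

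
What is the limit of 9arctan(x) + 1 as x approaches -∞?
Evaluate the dominant behaviour as x → -∞; each term tends to a finite value or vanishes.
Limit = 1 - 9·π/2.

Final answer: 1 - 9·π/2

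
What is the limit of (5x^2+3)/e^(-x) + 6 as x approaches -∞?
The quotient is an ∞/∞ indeterminate form as x → -∞.
Compare growth rates of the dominant terms (exponentials ≫ polynomials ≫ logarithms), or apply L'Hôpital's rule; the quotient → 0.
Adding the constant: 0 + 6 = 6. Limit = 6.

Final answer: 6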